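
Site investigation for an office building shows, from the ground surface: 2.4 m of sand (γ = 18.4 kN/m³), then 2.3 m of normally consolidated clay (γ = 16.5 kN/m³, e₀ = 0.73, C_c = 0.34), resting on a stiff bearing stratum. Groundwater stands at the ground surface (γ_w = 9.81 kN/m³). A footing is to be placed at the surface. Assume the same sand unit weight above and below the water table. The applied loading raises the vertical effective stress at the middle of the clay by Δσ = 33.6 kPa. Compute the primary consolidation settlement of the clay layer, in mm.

Mid-depth of clay below the ground surface: z = 2.4 + 2.3/2 = 3.55 m.
Total vertical stress at mid-clay: σ_v = 18.4×2.4 + 16.5×1.15 = 63.135 kPa.
Pore pressure: u = 9.81×(3.55 − 0) = 34.825 kPa.
Initial effective stress: σ'_0 = σ_v − u = 63.135 − 34.825 = 28.31 kPa.
Final effective stress: σ'_f = σ'_0 + Δσ = 28.31 + 33.6 = 61.91 kPa.
Normally consolidated clay, so the full stress increment lies on the virgin compression line:
S_c = C_c·H/(1+e₀)·log₁₀(σ'_f/σ'_0) = 0.34×2.3/(1+0.73)×log₁₀(61.91/28.31)
    = 0.45202 × 0.33982 = 0.1536 m

S_c ≈ 154 mm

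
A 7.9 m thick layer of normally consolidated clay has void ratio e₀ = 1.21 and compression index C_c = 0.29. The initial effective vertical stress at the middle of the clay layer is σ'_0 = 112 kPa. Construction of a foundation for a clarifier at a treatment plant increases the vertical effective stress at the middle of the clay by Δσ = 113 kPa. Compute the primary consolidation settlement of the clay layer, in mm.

S_c ≈ 314 mm

Final effective stress: σ'_f = σ'_0 + Δσ = 112 + 113 = 225 kPa.
Normally consolidated clay, so the full stress increment lies on the virgin compression line:
S_c = C_c·H/(1+e₀)·log₁₀(σ'_f/σ'_0) = 0.29×7.9/(1+1.21)×log₁₀(225/112)
    = 1.0367 × 0.30296 = 0.3141 m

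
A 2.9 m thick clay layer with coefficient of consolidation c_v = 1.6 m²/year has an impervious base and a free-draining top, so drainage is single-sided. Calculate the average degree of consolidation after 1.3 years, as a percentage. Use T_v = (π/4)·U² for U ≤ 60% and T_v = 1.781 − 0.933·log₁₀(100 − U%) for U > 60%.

Drainage path length: H_d = H = 2.9 m (single drainage).
T_v = c_v·t/H_d² = 1.6×1.3/2.9² = 0.24732.
T_v = 0.24732 corresponds to the U ≤ 60% branch:
U = √(4T_v/π) = 0.5612

U ≈ 56.1 %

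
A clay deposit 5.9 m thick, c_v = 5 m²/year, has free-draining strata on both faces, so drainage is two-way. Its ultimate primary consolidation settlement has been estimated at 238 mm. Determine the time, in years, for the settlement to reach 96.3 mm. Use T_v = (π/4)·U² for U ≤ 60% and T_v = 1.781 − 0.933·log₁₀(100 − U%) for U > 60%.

Drainage path length: H_d = H/2 = 2.95 m (double drainage).
U = S(t)/S_ult = 96.3/238 = 0.4046.
U ≤ 60%: T_v = (π/4)·U² = (π/4)×0.40462² = 0.12858.
t = T_v·H_d²/c_v = 0.12858×2.95²/5 = 0.2238 years.

t ≈ 0.224 years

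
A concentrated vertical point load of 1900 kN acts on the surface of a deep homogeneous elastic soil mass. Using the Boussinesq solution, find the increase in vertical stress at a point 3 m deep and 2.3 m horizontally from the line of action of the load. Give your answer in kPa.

Boussinesq vertical stress below a point load on an elastic half-space:
Δσ_z = 3P/(2πz²) · [1 + (r/z)²]^(−5/2)
r/z = 2.3/3 = 0.76667; [1+(r/z)²]^(−5/2) = 0.31479.
Δσ_z = 3×1900/(2π×3²) × 0.31479 = 100.8 × 0.31479 = 31.73 kPa

Δσ_z ≈ 31.7 kPa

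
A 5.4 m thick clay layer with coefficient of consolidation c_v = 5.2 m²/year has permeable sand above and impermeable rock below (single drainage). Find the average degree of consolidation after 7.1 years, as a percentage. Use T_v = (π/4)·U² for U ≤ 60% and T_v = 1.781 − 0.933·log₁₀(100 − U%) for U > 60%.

U ≈ 96.4 %

Drainage path length: H_d = H = 5.4 m (single drainage).
T_v = c_v·t/H_d² = 5.2×7.1/5.4² = 1.2661.
T_v = 1.2661 corresponds to the U > 60% branch:
U = 1 − 10^((1.781 − T_v)/0.933)/100 = 0.9644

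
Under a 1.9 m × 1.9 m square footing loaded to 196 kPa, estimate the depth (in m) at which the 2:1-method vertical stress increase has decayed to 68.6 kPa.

z ≈ 1.31 m

2:1 spreading — at depth z the loaded area has grown by z in each plan dimension:
qB²/(B+z)² = Δσ_z ⇒ z = B(√(q/Δσ_z) − 1) = 1.9×(√(196/68.6) − 1) = 1.312 m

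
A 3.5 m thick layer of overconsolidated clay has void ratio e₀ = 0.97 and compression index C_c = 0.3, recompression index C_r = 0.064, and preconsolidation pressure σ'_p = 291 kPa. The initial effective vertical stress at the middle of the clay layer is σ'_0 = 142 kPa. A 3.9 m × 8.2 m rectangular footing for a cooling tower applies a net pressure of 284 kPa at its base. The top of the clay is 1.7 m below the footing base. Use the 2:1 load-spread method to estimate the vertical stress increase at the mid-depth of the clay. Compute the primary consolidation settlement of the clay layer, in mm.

S_c ≈ 27.5 mm

Mid-depth of clay below the footing base: z = 1.7 + 3.5/2 = 3.45 m.
Stress increase at mid-clay by the 2:1 spreading method:
Δσ = qBL/((B+z)(L+z)) = 284×3.9×8.2/((3.9+3.45)(8.2+3.45)) = 106.07 kPa
Final effective stress: σ'_f = 142 + 106.07 = 248.07 kPa.
σ'_f = 248.07 ≤ σ'_p = 291 kPa, so the clay remains overconsolidated and only the recompression index applies:
S_c = C_r·H/(1+e₀)·log₁₀(σ'_f/σ'_0) = 0.064×3.5/1.97×log₁₀(248.07/142)
    = 0.1137 × 0.24229 = 0.02755 m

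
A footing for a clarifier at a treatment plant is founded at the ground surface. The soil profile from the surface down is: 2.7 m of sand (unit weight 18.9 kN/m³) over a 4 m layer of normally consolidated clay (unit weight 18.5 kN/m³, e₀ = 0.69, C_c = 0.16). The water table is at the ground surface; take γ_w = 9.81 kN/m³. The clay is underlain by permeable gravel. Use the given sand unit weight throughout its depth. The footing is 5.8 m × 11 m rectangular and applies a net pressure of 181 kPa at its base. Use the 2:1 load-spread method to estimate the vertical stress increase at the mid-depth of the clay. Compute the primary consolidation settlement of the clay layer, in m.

S_c ≈ 0.162 m

Mid-depth of clay below the ground surface: z = 2.7 + 4/2 = 4.7 m.
Total vertical stress at mid-clay: σ_v = 18.9×2.7 + 18.5×2 = 88.03 kPa.
Pore pressure: u = 9.81×(4.7 − 0) = 46.107 kPa.
Initial effective stress: σ'_0 = σ_v − u = 88.03 − 46.107 = 41.923 kPa.
Stress increase at mid-clay by the 2:1 spreading method:
Δσ = qBL/((B+z)(L+z)) = 181×5.8×11/((5.8+4.7)(11+4.7)) = 70.05 kPa
Final effective stress: σ'_f = σ'_0 + Δσ = 41.923 + 70.05 = 111.97 kPa.
Normally consolidated clay, so the full stress increment lies on the virgin compression line:
S_c = C_c·H/(1+e₀)·log₁₀(σ'_f/σ'_0) = 0.16×4/(1+0.69)×log₁₀(111.97/41.923)
    = 0.3787 × 0.42665 = 0.1616 m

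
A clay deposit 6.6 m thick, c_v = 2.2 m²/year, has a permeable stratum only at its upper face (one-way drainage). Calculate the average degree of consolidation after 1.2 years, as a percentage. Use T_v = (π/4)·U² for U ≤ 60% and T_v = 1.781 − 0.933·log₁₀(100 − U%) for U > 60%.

Drainage path length: H_d = H = 6.6 m (single drainage).
T_v = c_v·t/H_d² = 2.2×1.2/6.6² = 0.060606.
T_v = 0.060606 corresponds to the U ≤ 60% branch:
U = √(4T_v/π) = 0.2778

U ≈ 27.8 %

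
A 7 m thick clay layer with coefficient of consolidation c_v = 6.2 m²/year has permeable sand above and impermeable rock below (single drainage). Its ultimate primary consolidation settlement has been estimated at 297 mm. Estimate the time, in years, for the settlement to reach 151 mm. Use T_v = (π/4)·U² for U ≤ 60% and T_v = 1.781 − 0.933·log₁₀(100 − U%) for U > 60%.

t ≈ 1.6 years

Drainage path length: H_d = H = 7 m (single drainage).
U = S(t)/S_ult = 151/297 = 0.5084.
U ≤ 60%: T_v = (π/4)·U² = (π/4)×0.50842² = 0.20302.
t = T_v·H_d²/c_v = 0.20302×7²/6.2 = 1.605 years.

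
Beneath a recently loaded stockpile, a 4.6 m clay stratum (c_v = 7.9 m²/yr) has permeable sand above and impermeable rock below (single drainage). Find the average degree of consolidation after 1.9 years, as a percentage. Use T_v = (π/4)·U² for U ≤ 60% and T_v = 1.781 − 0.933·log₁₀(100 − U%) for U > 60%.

Drainage path length: H_d = H = 4.6 m (single drainage).
T_v = c_v·t/H_d² = 7.9×1.9/4.6² = 0.70936.
T_v = 0.70936 corresponds to the U > 60% branch:
U = 1 − 10^((1.781 − T_v)/0.933)/100 = 0.8592

U ≈ 85.9 %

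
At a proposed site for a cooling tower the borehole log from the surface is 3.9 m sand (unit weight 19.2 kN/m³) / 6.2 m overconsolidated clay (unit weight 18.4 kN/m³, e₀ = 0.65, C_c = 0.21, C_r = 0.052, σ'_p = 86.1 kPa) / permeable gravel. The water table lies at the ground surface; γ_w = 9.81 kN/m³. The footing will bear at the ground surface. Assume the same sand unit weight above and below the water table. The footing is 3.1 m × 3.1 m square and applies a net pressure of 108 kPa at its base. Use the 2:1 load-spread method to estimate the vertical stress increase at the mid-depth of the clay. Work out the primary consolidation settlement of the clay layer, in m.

Mid-depth of clay below the ground surface: z = 3.9 + 6.2/2 = 7 m.
Total vertical stress at mid-clay: σ_v = 19.2×3.9 + 18.4×3.1 = 131.92 kPa.
Pore pressure: u = 9.81×(7 − 0) = 68.67 kPa.
Initial effective stress: σ'_0 = σ_v − u = 131.92 − 68.67 = 63.25 kPa.
Stress increase at mid-clay by the 2:1 spreading method:
Δσ = qBL/((B+z)(L+z)) = 108×3.1×3.1/((3.1+7)(3.1+7)) = 10.174 kPa
Final effective stress: σ'_f = 63.25 + 10.174 = 73.424 kPa.
σ'_f = 73.424 ≤ σ'_p = 86.1 kPa, so the clay remains overconsolidated and only the recompression index applies:
S_c = C_r·H/(1+e₀)·log₁₀(σ'_f/σ'_0) = 0.052×6.2/1.65×log₁₀(73.424/63.25)
    = 0.1954 × 0.064778 = 0.01266 m

S_c ≈ 0.0127 m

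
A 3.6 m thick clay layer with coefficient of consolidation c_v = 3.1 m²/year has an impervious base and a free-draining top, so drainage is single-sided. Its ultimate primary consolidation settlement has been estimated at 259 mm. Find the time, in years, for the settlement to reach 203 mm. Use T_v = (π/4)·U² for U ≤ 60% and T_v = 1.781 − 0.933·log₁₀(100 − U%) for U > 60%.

t ≈ 2.24 years

Drainage path length: H_d = H = 3.6 m (single drainage).
U = S(t)/S_ult = 203/259 = 0.7838.
U > 60%: T_v = 1.781 − 0.933·log₁₀(100 − 78.378) = 0.53555.
t = T_v·H_d²/c_v = 0.53555×3.6²/3.1 = 2.239 years.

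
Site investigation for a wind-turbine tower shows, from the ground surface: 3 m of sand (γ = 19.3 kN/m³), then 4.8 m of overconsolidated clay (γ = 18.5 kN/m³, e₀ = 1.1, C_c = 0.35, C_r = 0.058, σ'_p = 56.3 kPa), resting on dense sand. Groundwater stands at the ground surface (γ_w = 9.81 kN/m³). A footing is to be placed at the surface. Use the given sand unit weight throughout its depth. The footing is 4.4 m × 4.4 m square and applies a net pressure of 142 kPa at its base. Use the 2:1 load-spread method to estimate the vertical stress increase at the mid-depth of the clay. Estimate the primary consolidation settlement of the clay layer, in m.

S_c ≈ 0.121 m

Mid-depth of clay below the ground surface: z = 3 + 4.8/2 = 5.4 m.
Total vertical stress at mid-clay: σ_v = 19.3×3 + 18.5×2.4 = 102.3 kPa.
Pore pressure: u = 9.81×(5.4 − 0) = 52.974 kPa.
Initial effective stress: σ'_0 = σ_v − u = 102.3 − 52.974 = 49.326 kPa.
Stress increase at mid-clay by the 2:1 spreading method:
Δσ = qBL/((B+z)(L+z)) = 142×4.4×4.4/((4.4+5.4)(4.4+5.4)) = 28.625 kPa
Final effective stress: σ'_f = 49.326 + 28.625 = 77.951 kPa.
σ'_f = 77.951 > σ'_p = 56.3 kPa, so the stress path crosses the preconsolidation pressure — recompression up to σ'_p, then virgin compression beyond:
S_c = H/(1+e₀)·[C_r·log₁₀(σ'_p/σ'_0) + C_c·log₁₀(σ'_f/σ'_p)]
    = 4.8/2.1 × [0.058×log₁₀(56.3/49.326) + 0.35×log₁₀(77.951/56.3)]
    = 2.2857 × [0.0033311 + 0.04946] = 0.1207 m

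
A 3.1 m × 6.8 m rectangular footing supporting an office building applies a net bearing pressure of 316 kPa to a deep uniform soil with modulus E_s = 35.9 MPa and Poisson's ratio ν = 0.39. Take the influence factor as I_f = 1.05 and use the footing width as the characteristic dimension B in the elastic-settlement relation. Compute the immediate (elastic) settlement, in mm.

S_e ≈ 24.3 mm

Immediate (elastic) settlement: S_e = q·B·(1−ν²)/E_s · I_f.
E_s = 35.9 MPa = 35900 kPa.
S_e = 316 × 3.1 × (1 − 0.39²) / 35900 × 1.05
    = 316 × 3.1 × 0.8479 / 35900 × 1.05
    = 0.02429 m = 24.29 mm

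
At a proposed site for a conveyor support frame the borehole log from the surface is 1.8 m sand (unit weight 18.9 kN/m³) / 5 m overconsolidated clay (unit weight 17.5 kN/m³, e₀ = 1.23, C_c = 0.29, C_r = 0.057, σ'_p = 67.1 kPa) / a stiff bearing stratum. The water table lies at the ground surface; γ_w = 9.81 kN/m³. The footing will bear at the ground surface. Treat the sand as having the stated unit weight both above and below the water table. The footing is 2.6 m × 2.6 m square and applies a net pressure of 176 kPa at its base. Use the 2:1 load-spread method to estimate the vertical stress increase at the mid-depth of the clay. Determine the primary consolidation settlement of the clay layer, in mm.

Mid-depth of clay below the ground surface: z = 1.8 + 5/2 = 4.3 m.
Total vertical stress at mid-clay: σ_v = 18.9×1.8 + 17.5×2.5 = 77.77 kPa.
Pore pressure: u = 9.81×(4.3 − 0) = 42.183 kPa.
Initial effective stress: σ'_0 = σ_v − u = 77.77 − 42.183 = 35.587 kPa.
Stress increase at mid-clay by the 2:1 spreading method:
Δσ = qBL/((B+z)(L+z)) = 176×2.6×2.6/((2.6+4.3)(2.6+4.3)) = 24.99 kPa
Final effective stress: σ'_f = 35.587 + 24.99 = 60.577 kPa.
σ'_f = 60.577 ≤ σ'_p = 67.1 kPa, so the clay remains overconsolidated and only the recompression index applies:
S_c = C_r·H/(1+e₀)·log₁₀(σ'_f/σ'_0) = 0.057×5/2.23×log₁₀(60.577/35.587)
    = 0.12781 × 0.23102 = 0.02953 m

S_c ≈ 29.5 mm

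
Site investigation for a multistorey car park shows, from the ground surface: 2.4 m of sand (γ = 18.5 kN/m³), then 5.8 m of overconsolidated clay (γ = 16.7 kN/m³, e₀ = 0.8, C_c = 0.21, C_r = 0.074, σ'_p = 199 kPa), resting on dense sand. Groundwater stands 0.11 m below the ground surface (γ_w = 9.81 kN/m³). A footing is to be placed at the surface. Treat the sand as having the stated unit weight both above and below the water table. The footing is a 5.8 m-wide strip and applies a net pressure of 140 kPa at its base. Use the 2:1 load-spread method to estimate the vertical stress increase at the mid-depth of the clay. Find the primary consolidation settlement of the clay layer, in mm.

S_c ≈ 105 mm

Mid-depth of clay below the ground surface: z = 2.4 + 5.8/2 = 5.3 m.
Total vertical stress at mid-clay: σ_v = 18.5×2.4 + 16.7×2.9 = 92.83 kPa.
Pore pressure: u = 9.81×(5.3 − 0.11) = 50.914 kPa.
Initial effective stress: σ'_0 = σ_v − u = 92.83 − 50.914 = 41.916 kPa.
Stress increase at mid-clay by the 2:1 spreading method:
Δσ = qB/(B+z) = 140×5.8/(5.8+5.3) = 73.153 kPa
Final effective stress: σ'_f = 41.916 + 73.153 = 115.07 kPa.
σ'_f = 115.07 ≤ σ'_p = 199 kPa, so the clay remains overconsolidated and only the recompression index applies:
S_c = C_r·H/(1+e₀)·log₁₀(σ'_f/σ'_0) = 0.074×5.8/1.8×log₁₀(115.07/41.916)
    = 0.23844 × 0.43858 = 0.1046 m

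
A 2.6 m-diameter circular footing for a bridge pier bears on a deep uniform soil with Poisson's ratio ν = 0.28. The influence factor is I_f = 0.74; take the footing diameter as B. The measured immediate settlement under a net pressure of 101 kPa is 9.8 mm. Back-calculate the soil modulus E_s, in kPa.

E_s ≈ 18300 kPa

S_e = q·B·(1−ν²)/E_s · I_f  ⇒  E_s = q·B·(1−ν²)·I_f / S_e.
E_s = 101 × 2.6 × 0.9216 × 0.74 / 0.0098 = 18270 kPa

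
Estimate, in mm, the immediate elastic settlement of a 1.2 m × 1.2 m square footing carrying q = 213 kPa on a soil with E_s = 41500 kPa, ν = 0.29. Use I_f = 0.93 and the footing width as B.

Immediate (elastic) settlement: S_e = q·B·(1−ν²)/E_s · I_f.
S_e = 213 × 1.2 × (1 − 0.29²) / 41500 × 0.93
    = 213 × 1.2 × 0.9159 / 41500 × 0.93
    = 0.005246 m = 5.246 mm

S_e ≈ 5.25 mm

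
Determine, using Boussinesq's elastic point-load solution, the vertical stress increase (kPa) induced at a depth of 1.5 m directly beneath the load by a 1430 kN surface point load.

Δσ_z ≈ 303 kPa

Boussinesq vertical stress below a point load on an elastic half-space:
Δσ_z = 3P/(2πz²) · [1 + (r/z)²]^(−5/2)
r/z = 0/1.5 = 0; [1+(r/z)²]^(−5/2) = 1.
Δσ_z = 3×1430/(2π×1.5²) × 1 = 303.46 × 1 = 303.5 kPa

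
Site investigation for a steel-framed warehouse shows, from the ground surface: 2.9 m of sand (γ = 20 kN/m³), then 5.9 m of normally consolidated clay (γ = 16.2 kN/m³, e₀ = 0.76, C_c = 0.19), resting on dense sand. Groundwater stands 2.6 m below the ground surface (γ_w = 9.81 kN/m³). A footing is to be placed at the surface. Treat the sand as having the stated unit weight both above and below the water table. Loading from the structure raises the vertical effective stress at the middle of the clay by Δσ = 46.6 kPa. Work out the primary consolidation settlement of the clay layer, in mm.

Mid-depth of clay below the ground surface: z = 2.9 + 5.9/2 = 5.85 m.
Total vertical stress at mid-clay: σ_v = 20×2.9 + 16.2×2.95 = 105.79 kPa.
Pore pressure: u = 9.81×(5.85 − 2.6) = 31.883 kPa.
Initial effective stress: σ'_0 = σ_v − u = 105.79 − 31.883 = 73.907 kPa.
Final effective stress: σ'_f = σ'_0 + Δσ = 73.907 + 46.6 = 120.51 kPa.
Normally consolidated clay, so the full stress increment lies on the virgin compression line:
S_c = C_c·H/(1+e₀)·log₁₀(σ'_f/σ'_0) = 0.19×5.9/(1+0.76)×log₁₀(120.51/73.907)
    = 0.63693 × 0.21234 = 0.1352 m

S_c ≈ 135 mm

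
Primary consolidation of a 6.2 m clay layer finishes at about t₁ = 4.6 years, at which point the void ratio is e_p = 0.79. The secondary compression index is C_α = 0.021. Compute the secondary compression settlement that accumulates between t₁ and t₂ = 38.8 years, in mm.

Secondary compression: S_s = C_α·H/(1+e_p)·log₁₀(t₂/t₁)
S_s = 0.021×6.2/(1+0.79)×log₁₀(38.8/4.6)
    = 0.07274 × 0.9261 = 0.06736 m

S_s ≈ 67.4 mm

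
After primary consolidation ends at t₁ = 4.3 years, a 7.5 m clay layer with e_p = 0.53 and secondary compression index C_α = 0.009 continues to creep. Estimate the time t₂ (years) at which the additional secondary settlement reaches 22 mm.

S_s = C_α·H/(1+e_p)·log₁₀(t₂/t₁) ⇒ log₁₀(t₂/t₁) = S_s·(1+e_p)/(C_α·H).
log₁₀(t₂/t₁) = 0.022 × (1+0.53) / (0.009×7.5) = 0.4987
t₂ = t₁ × 10^0.4987 = 4.3 × 3.153 = 13.56 years

t₂ ≈ 13.6 years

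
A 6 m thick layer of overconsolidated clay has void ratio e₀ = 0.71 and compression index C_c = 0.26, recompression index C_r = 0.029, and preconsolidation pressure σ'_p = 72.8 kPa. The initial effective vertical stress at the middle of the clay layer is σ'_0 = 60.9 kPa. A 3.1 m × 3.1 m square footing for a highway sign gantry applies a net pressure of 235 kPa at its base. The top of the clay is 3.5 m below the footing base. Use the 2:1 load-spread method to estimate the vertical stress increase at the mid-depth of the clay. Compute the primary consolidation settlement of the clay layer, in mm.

Mid-depth of clay below the footing base: z = 3.5 + 6/2 = 6.5 m.
Stress increase at mid-clay by the 2:1 spreading method:
Δσ = qBL/((B+z)(L+z)) = 235×3.1×3.1/((3.1+6.5)(3.1+6.5)) = 24.505 kPa
Final effective stress: σ'_f = 60.9 + 24.505 = 85.405 kPa.
σ'_f = 85.405 > σ'_p = 72.8 kPa, so the stress path crosses the preconsolidation pressure — recompression up to σ'_p, then virgin compression beyond:
S_c = H/(1+e₀)·[C_r·log₁₀(σ'_p/σ'_0) + C_c·log₁₀(σ'_f/σ'_p)]
    = 6/1.71 × [0.029×log₁₀(72.8/60.9) + 0.26×log₁₀(85.405/72.8)]
    = 3.5088 × [0.0022479 + 0.018031] = 0.07115 m

S_c ≈ 71.2 mm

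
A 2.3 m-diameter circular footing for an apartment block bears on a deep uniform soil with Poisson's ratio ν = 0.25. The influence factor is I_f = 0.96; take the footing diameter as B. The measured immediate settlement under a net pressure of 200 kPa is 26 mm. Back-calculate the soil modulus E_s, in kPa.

E_s ≈ 15900 kPa

S_e = q·B·(1−ν²)/E_s · I_f  ⇒  E_s = q·B·(1−ν²)·I_f / S_e.
E_s = 200 × 2.3 × 0.9375 × 0.96 / 0.026 = 15920 kPa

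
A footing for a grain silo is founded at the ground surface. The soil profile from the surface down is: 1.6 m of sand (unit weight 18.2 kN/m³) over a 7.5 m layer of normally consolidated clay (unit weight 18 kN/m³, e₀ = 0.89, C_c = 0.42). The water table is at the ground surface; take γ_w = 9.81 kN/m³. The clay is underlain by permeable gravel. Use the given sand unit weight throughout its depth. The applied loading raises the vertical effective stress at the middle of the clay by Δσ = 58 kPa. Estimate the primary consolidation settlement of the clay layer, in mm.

Mid-depth of clay below the ground surface: z = 1.6 + 7.5/2 = 5.35 m.
Total vertical stress at mid-clay: σ_v = 18.2×1.6 + 18×3.75 = 96.62 kPa.
Pore pressure: u = 9.81×(5.35 − 0) = 52.483 kPa.
Initial effective stress: σ'_0 = σ_v − u = 96.62 − 52.483 = 44.137 kPa.
Final effective stress: σ'_f = σ'_0 + Δσ = 44.137 + 58 = 102.14 kPa.
Normally consolidated clay, so the full stress increment lies on the virgin compression line:
S_c = C_c·H/(1+e₀)·log₁₀(σ'_f/σ'_0) = 0.42×7.5/(1+0.89)×log₁₀(102.14/44.137)
    = 1.6667 × 0.36439 = 0.6073 m

S_c ≈ 607 mm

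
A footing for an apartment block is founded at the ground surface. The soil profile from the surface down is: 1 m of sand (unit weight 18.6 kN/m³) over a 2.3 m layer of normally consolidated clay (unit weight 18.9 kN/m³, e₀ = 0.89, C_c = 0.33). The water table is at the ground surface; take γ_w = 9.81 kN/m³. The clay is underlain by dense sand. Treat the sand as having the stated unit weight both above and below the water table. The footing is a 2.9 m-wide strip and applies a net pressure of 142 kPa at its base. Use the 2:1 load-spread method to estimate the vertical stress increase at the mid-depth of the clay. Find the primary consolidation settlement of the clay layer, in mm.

Mid-depth of clay below the ground surface: z = 1 + 2.3/2 = 2.15 m.
Total vertical stress at mid-clay: σ_v = 18.6×1 + 18.9×1.15 = 40.335 kPa.
Pore pressure: u = 9.81×(2.15 − 0) = 21.091 kPa.
Initial effective stress: σ'_0 = σ_v − u = 40.335 − 21.091 = 19.244 kPa.
Stress increase at mid-clay by the 2:1 spreading method:
Δσ = qB/(B+z) = 142×2.9/(2.9+2.15) = 81.545 kPa
Final effective stress: σ'_f = σ'_0 + Δσ = 19.244 + 81.545 = 100.79 kPa.
Normally consolidated clay, so the full stress increment lies on the virgin compression line:
S_c = C_c·H/(1+e₀)·log₁₀(σ'_f/σ'_0) = 0.33×2.3/(1+0.89)×log₁₀(100.79/19.244)
    = 0.40159 × 0.71912 = 0.2888 m

S_c ≈ 289 mm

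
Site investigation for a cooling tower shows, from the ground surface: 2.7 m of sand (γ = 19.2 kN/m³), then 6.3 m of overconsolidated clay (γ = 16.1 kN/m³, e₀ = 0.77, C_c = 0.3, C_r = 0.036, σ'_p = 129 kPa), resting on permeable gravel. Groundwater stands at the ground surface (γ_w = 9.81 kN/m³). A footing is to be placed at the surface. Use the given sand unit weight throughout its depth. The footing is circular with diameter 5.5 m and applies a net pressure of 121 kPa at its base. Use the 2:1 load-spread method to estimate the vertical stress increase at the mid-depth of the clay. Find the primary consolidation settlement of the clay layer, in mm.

Mid-depth of clay below the ground surface: z = 2.7 + 6.3/2 = 5.85 m.
Total vertical stress at mid-clay: σ_v = 19.2×2.7 + 16.1×3.15 = 102.56 kPa.
Pore pressure: u = 9.81×(5.85 − 0) = 57.389 kPa.
Initial effective stress: σ'_0 = σ_v − u = 102.56 − 57.389 = 45.171 kPa.
Stress increase at mid-clay by the 2:1 spreading method:
Δσ ≈ qD²/(D+z)² = 121×5.5²/(5.5+5.85)² = 28.413 kPa
Final effective stress: σ'_f = 45.171 + 28.413 = 73.584 kPa.
σ'_f = 73.584 ≤ σ'_p = 129 kPa, so the clay remains overconsolidated and only the recompression index applies:
S_c = C_r·H/(1+e₀)·log₁₀(σ'_f/σ'_0) = 0.036×6.3/1.77×log₁₀(73.584/45.171)
    = 0.12813 × 0.21192 = 0.02715 m

S_c ≈ 27.2 mm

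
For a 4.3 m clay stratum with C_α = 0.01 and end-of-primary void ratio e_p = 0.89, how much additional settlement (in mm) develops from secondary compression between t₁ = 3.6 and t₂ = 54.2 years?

Secondary compression: S_s = C_α·H/(1+e_p)·log₁₀(t₂/t₁)
S_s = 0.01×4.3/(1+0.89)×log₁₀(54.2/3.6)
    = 0.02275 × 1.178 = 0.02679 m

S_s ≈ 26.8 mm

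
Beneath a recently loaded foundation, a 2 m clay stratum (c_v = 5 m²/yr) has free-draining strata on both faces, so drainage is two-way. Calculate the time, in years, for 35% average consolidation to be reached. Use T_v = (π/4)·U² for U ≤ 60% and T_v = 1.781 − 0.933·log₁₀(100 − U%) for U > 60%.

t ≈ 0.0192 years

Drainage path length: H_d = H/2 = 1 m (double drainage).
U ≤ 60%: T_v = (π/4)·U² = (π/4)×0.35² = 0.096211.
t = T_v·H_d²/c_v = 0.096211×1²/5 = 0.01924 years.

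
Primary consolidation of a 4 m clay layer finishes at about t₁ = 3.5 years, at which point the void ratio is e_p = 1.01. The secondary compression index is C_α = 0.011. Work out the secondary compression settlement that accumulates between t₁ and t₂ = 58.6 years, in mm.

Secondary compression: S_s = C_α·H/(1+e_p)·log₁₀(t₂/t₁)
S_s = 0.011×4/(1+1.01)×log₁₀(58.6/3.5)
    = 0.02189 × 1.224 = 0.02679 m

S_s ≈ 26.8 mm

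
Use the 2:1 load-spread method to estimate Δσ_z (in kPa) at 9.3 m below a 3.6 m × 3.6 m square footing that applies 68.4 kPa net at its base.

Δσ_z ≈ 5.33 kPa

By the 2:1 method the load spreads at 1 horizontal : 2 vertical, so at depth z the loaded area has grown by z in each plan dimension:
Δσ = qBL/((B+z)(L+z)) = 68.4×3.6×3.6/((3.6+9.3)(3.6+9.3)) = 5.327 kPa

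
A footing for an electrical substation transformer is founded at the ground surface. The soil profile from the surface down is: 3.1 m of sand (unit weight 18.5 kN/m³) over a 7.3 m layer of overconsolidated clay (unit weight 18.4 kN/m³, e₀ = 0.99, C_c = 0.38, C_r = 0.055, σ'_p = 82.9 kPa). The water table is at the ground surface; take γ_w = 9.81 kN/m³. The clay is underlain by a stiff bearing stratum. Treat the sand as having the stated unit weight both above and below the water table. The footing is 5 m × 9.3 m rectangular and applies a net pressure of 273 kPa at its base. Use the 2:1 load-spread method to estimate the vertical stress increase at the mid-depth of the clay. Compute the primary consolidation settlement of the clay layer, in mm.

S_c ≈ 282 mm

Mid-depth of clay below the ground surface: z = 3.1 + 7.3/2 = 6.75 m.
Total vertical stress at mid-clay: σ_v = 18.5×3.1 + 18.4×3.65 = 124.51 kPa.
Pore pressure: u = 9.81×(6.75 − 0) = 66.218 kPa.
Initial effective stress: σ'_0 = σ_v − u = 124.51 − 66.218 = 58.292 kPa.
Stress increase at mid-clay by the 2:1 spreading method:
Δσ = qBL/((B+z)(L+z)) = 273×5×9.3/((5+6.75)(9.3+6.75)) = 67.314 kPa
Final effective stress: σ'_f = 58.292 + 67.314 = 125.61 kPa.
σ'_f = 125.61 > σ'_p = 82.9 kPa, so the stress path crosses the preconsolidation pressure — recompression up to σ'_p, then virgin compression beyond:
S_c = H/(1+e₀)·[C_r·log₁₀(σ'_p/σ'_0) + C_c·log₁₀(σ'_f/σ'_p)]
    = 7.3/1.99 × [0.055×log₁₀(82.9/58.292) + 0.38×log₁₀(125.61/82.9)]
    = 3.6683 × [0.008412 + 0.068578] = 0.2824 m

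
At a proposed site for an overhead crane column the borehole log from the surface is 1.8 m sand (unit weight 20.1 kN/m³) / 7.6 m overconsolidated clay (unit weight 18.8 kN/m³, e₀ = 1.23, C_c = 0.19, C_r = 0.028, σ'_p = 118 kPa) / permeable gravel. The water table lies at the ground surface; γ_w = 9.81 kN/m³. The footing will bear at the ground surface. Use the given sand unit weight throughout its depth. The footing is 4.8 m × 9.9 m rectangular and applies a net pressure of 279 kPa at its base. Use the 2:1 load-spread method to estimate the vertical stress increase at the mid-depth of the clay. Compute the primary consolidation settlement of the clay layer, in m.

S_c ≈ 0.0711 m

Mid-depth of clay below the ground surface: z = 1.8 + 7.6/2 = 5.6 m.
Total vertical stress at mid-clay: σ_v = 20.1×1.8 + 18.8×3.8 = 107.62 kPa.
Pore pressure: u = 9.81×(5.6 − 0) = 54.936 kPa.
Initial effective stress: σ'_0 = σ_v − u = 107.62 − 54.936 = 52.684 kPa.
Stress increase at mid-clay by the 2:1 spreading method:
Δσ = qBL/((B+z)(L+z)) = 279×4.8×9.9/((4.8+5.6)(9.9+5.6)) = 82.246 kPa
Final effective stress: σ'_f = 52.684 + 82.246 = 134.93 kPa.
σ'_f = 134.93 > σ'_p = 118 kPa, so the stress path crosses the preconsolidation pressure — recompression up to σ'_p, then virgin compression beyond:
S_c = H/(1+e₀)·[C_r·log₁₀(σ'_p/σ'_0) + C_c·log₁₀(σ'_f/σ'_p)]
    = 7.6/2.23 × [0.028×log₁₀(118/52.684) + 0.19×log₁₀(134.93/118)]
    = 3.4081 × [0.0098057 + 0.011063] = 0.07112 m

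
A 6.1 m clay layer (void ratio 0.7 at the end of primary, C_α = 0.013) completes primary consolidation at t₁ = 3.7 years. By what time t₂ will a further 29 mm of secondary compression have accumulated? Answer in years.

t₂ ≈ 15.5 years

S_s = C_α·H/(1+e_p)·log₁₀(t₂/t₁) ⇒ log₁₀(t₂/t₁) = S_s·(1+e_p)/(C_α·H).
log₁₀(t₂/t₁) = 0.029 × (1+0.7) / (0.013×6.1) = 0.6217
t₂ = t₁ × 10^0.6217 = 3.7 × 4.185 = 15.48 years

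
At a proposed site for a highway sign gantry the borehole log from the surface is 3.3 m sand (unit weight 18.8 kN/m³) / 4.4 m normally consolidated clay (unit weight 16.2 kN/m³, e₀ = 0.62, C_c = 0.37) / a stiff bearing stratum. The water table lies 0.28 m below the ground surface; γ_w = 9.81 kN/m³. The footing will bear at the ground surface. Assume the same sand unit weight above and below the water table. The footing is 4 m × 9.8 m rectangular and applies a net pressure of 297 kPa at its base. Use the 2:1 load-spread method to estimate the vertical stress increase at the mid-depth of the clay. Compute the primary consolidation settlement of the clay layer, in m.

S_c ≈ 0.437 m

Mid-depth of clay below the ground surface: z = 3.3 + 4.4/2 = 5.5 m.
Total vertical stress at mid-clay: σ_v = 18.8×3.3 + 16.2×2.2 = 97.68 kPa.
Pore pressure: u = 9.81×(5.5 − 0.28) = 51.208 kPa.
Initial effective stress: σ'_0 = σ_v − u = 97.68 − 51.208 = 46.472 kPa.
Stress increase at mid-clay by the 2:1 spreading method:
Δσ = qBL/((B+z)(L+z)) = 297×4×9.8/((4+5.5)(9.8+5.5)) = 80.099 kPa
Final effective stress: σ'_f = σ'_0 + Δσ = 46.472 + 80.099 = 126.57 kPa.
Normally consolidated clay, so the full stress increment lies on the virgin compression line:
S_c = C_c·H/(1+e₀)·log₁₀(σ'_f/σ'_0) = 0.37×4.4/(1+0.62)×log₁₀(126.57/46.472)
    = 1.0049 × 0.43514 = 0.4373 m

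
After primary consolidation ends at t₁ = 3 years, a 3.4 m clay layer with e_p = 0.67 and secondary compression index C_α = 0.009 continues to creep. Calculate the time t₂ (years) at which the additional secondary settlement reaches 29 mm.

t₂ ≈ 115 years

S_s = C_α·H/(1+e_p)·log₁₀(t₂/t₁) ⇒ log₁₀(t₂/t₁) = S_s·(1+e_p)/(C_α·H).
log₁₀(t₂/t₁) = 0.029 × (1+0.67) / (0.009×3.4) = 1.583
t₂ = t₁ × 10^1.583 = 3 × 38.25 = 114.8 years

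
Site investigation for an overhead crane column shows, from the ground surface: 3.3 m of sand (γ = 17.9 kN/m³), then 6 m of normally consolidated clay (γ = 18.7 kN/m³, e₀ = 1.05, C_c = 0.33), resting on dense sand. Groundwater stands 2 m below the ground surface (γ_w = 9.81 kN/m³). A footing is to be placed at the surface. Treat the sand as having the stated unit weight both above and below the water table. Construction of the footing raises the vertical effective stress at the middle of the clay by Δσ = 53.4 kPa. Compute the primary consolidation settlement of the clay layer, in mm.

Mid-depth of clay below the ground surface: z = 3.3 + 6/2 = 6.3 m.
Total vertical stress at mid-clay: σ_v = 17.9×3.3 + 18.7×3 = 115.17 kPa.
Pore pressure: u = 9.81×(6.3 − 2) = 42.183 kPa.
Initial effective stress: σ'_0 = σ_v − u = 115.17 − 42.183 = 72.987 kPa.
Final effective stress: σ'_f = σ'_0 + Δσ = 72.987 + 53.4 = 126.39 kPa.
Normally consolidated clay, so the full stress increment lies on the virgin compression line:
S_c = C_c·H/(1+e₀)·log₁₀(σ'_f/σ'_0) = 0.33×6/(1+1.05)×log₁₀(126.39/72.987)
    = 0.96585 × 0.23847 = 0.2303 m

S_c ≈ 230 mm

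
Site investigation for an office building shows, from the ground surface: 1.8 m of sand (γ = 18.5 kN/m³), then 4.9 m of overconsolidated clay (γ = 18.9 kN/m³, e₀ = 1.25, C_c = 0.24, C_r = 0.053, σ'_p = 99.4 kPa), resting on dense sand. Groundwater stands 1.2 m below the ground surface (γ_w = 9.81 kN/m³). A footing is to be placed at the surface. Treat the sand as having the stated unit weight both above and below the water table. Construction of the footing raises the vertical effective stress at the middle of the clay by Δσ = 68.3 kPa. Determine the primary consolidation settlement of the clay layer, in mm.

S_c ≈ 73.7 mm

Mid-depth of clay below the ground surface: z = 1.8 + 4.9/2 = 4.25 m.
Total vertical stress at mid-clay: σ_v = 18.5×1.8 + 18.9×2.45 = 79.605 kPa.
Pore pressure: u = 9.81×(4.25 − 1.2) = 29.921 kPa.
Initial effective stress: σ'_0 = σ_v − u = 79.605 − 29.921 = 49.684 kPa.
Final effective stress: σ'_f = 49.684 + 68.3 = 117.98 kPa.
σ'_f = 117.98 > σ'_p = 99.4 kPa, so the stress path crosses the preconsolidation pressure — recompression up to σ'_p, then virgin compression beyond:
S_c = H/(1+e₀)·[C_r·log₁₀(σ'_p/σ'_0) + C_c·log₁₀(σ'_f/σ'_p)]
    = 4.9/2.25 × [0.053×log₁₀(99.4/49.684) + 0.24×log₁₀(117.98/99.4)]
    = 2.1778 × [0.015962 + 0.017861] = 0.07366 m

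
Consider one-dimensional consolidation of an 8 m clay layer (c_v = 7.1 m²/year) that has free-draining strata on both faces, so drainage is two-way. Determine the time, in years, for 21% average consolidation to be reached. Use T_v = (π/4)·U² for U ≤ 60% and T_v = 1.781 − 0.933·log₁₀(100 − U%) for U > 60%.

t ≈ 0.0781 years

Drainage path length: H_d = H/2 = 4 m (double drainage).
U ≤ 60%: T_v = (π/4)·U² = (π/4)×0.21² = 0.034636.
t = T_v·H_d²/c_v = 0.034636×4²/7.1 = 0.07805 years.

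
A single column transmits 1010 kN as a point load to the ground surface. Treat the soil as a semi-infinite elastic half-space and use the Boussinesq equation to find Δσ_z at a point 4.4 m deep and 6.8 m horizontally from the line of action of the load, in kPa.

Boussinesq vertical stress below a point load on an elastic half-space:
Δσ_z = 3P/(2πz²) · [1 + (r/z)²]^(−5/2)
r/z = 6.8/4.4 = 1.5455; [1+(r/z)²]^(−5/2) = 0.047316.
Δσ_z = 3×1010/(2π×4.4²) × 0.047316 = 24.909 × 0.047316 = 1.179 kPa

Δσ_z ≈ 1.18 kPa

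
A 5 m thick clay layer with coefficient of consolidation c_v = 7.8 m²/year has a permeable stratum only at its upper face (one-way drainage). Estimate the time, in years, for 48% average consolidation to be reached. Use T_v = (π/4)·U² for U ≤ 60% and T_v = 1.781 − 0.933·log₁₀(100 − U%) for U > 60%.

Drainage path length: H_d = H = 5 m (single drainage).
U ≤ 60%: T_v = (π/4)·U² = (π/4)×0.48² = 0.18096.
t = T_v·H_d²/c_v = 0.18096×5²/7.8 = 0.58 years.

t ≈ 0.58 years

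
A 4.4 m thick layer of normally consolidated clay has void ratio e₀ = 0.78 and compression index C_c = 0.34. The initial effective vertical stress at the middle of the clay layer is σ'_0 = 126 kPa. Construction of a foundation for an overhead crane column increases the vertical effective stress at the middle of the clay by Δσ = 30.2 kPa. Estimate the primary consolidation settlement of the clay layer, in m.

S_c ≈ 0.0784 m

Final effective stress: σ'_f = σ'_0 + Δσ = 126 + 30.2 = 156.2 kPa.
Normally consolidated clay, so the full stress increment lies on the virgin compression line:
S_c = C_c·H/(1+e₀)·log₁₀(σ'_f/σ'_0) = 0.34×4.4/(1+0.78)×log₁₀(156.2/126)
    = 0.84045 × 0.09331 = 0.07842 m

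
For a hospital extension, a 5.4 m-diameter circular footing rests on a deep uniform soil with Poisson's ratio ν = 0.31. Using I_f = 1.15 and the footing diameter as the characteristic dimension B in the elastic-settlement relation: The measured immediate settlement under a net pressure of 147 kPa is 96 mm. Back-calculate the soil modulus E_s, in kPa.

E_s ≈ 8600 kPa

S_e = q·B·(1−ν²)/E_s · I_f  ⇒  E_s = q·B·(1−ν²)·I_f / S_e.
E_s = 147 × 5.4 × 0.9039 × 1.15 / 0.096 = 8595 kPa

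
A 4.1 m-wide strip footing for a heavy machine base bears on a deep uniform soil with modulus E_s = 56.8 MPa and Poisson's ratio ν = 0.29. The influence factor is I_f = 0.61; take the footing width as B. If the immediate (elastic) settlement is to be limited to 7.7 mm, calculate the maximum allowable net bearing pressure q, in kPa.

E_s = 56.8 MPa = 56800 kPa.
S_e = q·B·(1−ν²)/E_s · I_f  ⇒  q = S_e·E_s / (B·(1−ν²)·I_f).
q = 0.0077 × 56800 / (4.1 × 0.9159 × 0.61) = 190.9 kPa

q ≈ 191 kPa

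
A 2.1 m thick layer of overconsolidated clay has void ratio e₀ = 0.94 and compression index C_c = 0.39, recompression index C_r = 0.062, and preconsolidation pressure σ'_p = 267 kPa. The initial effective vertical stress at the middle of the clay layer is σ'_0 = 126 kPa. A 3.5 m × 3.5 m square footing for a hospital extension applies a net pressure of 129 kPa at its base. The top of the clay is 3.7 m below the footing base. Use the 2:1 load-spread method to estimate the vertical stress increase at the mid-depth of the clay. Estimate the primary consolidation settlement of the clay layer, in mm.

Mid-depth of clay below the footing base: z = 3.7 + 2.1/2 = 4.75 m.
Stress increase at mid-clay by the 2:1 spreading method:
Δσ = qBL/((B+z)(L+z)) = 129×3.5×3.5/((3.5+4.75)(3.5+4.75)) = 23.218 kPa
Final effective stress: σ'_f = 126 + 23.218 = 149.22 kPa.
σ'_f = 149.22 ≤ σ'_p = 267 kPa, so the clay remains overconsolidated and only the recompression index applies:
S_c = C_r·H/(1+e₀)·log₁₀(σ'_f/σ'_0) = 0.062×2.1/1.94×log₁₀(149.22/126)
    = 0.067115 × 0.073456 = 0.00493 m

S_c ≈ 4.93 mm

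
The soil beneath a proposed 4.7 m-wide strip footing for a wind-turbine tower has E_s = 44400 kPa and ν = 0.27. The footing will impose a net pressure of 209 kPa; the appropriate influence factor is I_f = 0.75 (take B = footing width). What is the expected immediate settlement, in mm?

Immediate (elastic) settlement: S_e = q·B·(1−ν²)/E_s · I_f.
S_e = 209 × 4.7 × (1 − 0.27²) / 44400 × 0.75
    = 209 × 4.7 × 0.9271 / 44400 × 0.75
    = 0.01538 m = 15.38 mm

S_e ≈ 15.4 mm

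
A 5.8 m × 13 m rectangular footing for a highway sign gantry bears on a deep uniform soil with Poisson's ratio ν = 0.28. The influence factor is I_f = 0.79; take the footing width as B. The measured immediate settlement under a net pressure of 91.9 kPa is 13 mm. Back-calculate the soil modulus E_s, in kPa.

E_s ≈ 29900 kPa

S_e = q·B·(1−ν²)/E_s · I_f  ⇒  E_s = q·B·(1−ν²)·I_f / S_e.
E_s = 91.9 × 5.8 × 0.9216 × 0.79 / 0.013 = 29850 kPa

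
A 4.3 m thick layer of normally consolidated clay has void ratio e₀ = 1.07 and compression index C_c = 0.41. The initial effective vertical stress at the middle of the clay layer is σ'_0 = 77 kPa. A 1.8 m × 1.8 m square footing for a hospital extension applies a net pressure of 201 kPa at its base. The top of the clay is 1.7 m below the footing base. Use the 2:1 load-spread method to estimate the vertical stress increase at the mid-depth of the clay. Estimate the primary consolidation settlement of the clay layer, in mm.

Mid-depth of clay below the footing base: z = 1.7 + 4.3/2 = 3.85 m.
Stress increase at mid-clay by the 2:1 spreading method:
Δσ = qBL/((B+z)(L+z)) = 201×1.8×1.8/((1.8+3.85)(1.8+3.85)) = 20.401 kPa
Final effective stress: σ'_f = σ'_0 + Δσ = 77 + 20.401 = 97.401 kPa.
Normally consolidated clay, so the full stress increment lies on the virgin compression line:
S_c = C_c·H/(1+e₀)·log₁₀(σ'_f/σ'_0) = 0.41×4.3/(1+1.07)×log₁₀(97.401/77)
    = 0.85169 × 0.10207 = 0.08693 m

S_c ≈ 86.9 mm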